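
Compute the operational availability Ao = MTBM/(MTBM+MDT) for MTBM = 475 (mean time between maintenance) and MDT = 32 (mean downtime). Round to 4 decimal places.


MTBM = 475
MDT = 32
MTBM + MDT = 507
Ao = 475 / 507
Ao = 0.9369

0.9369


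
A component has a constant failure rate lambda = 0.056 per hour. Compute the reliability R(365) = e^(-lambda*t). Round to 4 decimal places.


lambda = 0.056
t = 365
lambda * t = 20.44
R(t) = e^(-20.44)
R(t) = 0.0

0.0


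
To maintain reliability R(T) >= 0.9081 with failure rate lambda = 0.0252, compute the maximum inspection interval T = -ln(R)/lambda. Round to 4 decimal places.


R_target = 0.9081
lambda = 0.0252
-ln(0.9081) = 0.0964
T = 0.0964 / 0.0252
T = 3.8254

3.8254


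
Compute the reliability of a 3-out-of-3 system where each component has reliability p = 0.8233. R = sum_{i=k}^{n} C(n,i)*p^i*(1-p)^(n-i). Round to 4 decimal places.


k = 3, n = 3, p = 0.8233
i=3: C(3,3)=1 * 0.8233^3 * 0.1767^0 = 0.5581
R = sum of terms = 0.5581

0.5581


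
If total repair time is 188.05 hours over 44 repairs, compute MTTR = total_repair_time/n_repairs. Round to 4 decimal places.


total_repair_time = 188.05
n_repairs = 44
MTTR = 188.05 / 44
MTTR = 4.2739

4.2739


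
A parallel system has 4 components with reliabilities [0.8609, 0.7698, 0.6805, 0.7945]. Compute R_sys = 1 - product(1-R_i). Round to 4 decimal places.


Components: [0.8609, 0.7698, 0.6805, 0.7945]
(1 - 0.8609) = 0.1391, running product = 0.1391
(1 - 0.7698) = 0.2302, running product = 0.032
(1 - 0.6805) = 0.3195, running product = 0.0102
(1 - 0.7945) = 0.2055, running product = 0.0021
Product of (1-R_i) = 0.0021
R_sys = 1 - 0.0021 = 0.9979

0.9979


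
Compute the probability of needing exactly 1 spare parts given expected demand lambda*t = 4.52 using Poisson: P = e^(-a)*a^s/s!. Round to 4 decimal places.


a = 4.52, s = 1
e^(-a) = e^(-4.52) = 0.0109
a^s = 4.52^1 = 4.52
s! = 1
P = 0.0109 * 4.52 / 1
P = 0.0492

0.0492


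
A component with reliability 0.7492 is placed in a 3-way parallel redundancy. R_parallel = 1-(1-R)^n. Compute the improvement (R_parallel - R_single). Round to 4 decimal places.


R_single = 0.7492, n = 3
1 - R_single = 0.2508
(1 - R_single)^n = 0.2508^3 = 0.0158
R_parallel = 1 - 0.0158 = 0.9842
Improvement = 0.9842 - 0.7492
Improvement = 0.235

0.235


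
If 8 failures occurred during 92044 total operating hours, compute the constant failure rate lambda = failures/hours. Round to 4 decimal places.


failures = 8
total_hours = 92044
lambda = 8 / 92044
lambda = 0.0001

0.0001


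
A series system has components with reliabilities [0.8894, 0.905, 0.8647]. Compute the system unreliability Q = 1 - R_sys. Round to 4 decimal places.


Components: [0.8894, 0.905, 0.8647]
After component 1: product = 0.8894
After component 2: product = 0.8049
After component 3: product = 0.696
R_sys = 0.696
Q = 1 - 0.696 = 0.304

0.304


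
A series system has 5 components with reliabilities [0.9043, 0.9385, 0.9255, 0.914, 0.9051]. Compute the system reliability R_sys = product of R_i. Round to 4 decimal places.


Components: [0.9043, 0.9385, 0.9255, 0.914, 0.9051]
After component 1 (R=0.9043): product = 0.9043
After component 2 (R=0.9385): product = 0.8487
After component 3 (R=0.9255): product = 0.7855
After component 4 (R=0.914): product = 0.7179
After component 5 (R=0.9051): product = 0.6498
R_sys = 0.6498

0.6498


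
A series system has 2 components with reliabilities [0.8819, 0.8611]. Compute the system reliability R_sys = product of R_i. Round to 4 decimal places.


Components: [0.8819, 0.8611]
After component 1 (R=0.8819): product = 0.8819
After component 2 (R=0.8611): product = 0.7594
R_sys = 0.7594

0.7594


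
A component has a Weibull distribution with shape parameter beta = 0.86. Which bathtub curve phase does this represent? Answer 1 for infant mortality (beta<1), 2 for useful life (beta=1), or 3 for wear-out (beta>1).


beta = 0.86
Compare beta to 1:
beta < 1 => infant mortality (phase 1)
beta = 1 => useful life (phase 2)
beta > 1 => wear-out (phase 3)
Since beta = 0.86, this is infant mortality (decreasing failure rate)
Phase = 1

1


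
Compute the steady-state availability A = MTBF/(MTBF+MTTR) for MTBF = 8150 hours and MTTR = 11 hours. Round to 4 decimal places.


MTBF = 8150
MTTR = 11
MTBF + MTTR = 8161
A = 8150 / 8161
A = 0.9987

0.9987


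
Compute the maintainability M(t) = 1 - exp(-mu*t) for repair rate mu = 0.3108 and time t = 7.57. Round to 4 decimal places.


mu = 0.3108, t = 7.57
mu * t = 0.3108 * 7.57 = 2.3528
exp(-2.3528) = 0.0951
M(t) = 1 - 0.0951
M(t) = 0.9049

0.9049


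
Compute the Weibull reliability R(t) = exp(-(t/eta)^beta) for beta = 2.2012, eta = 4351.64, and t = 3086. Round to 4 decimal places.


beta = 2.2012, eta = 4351.64, t = 3086
t/eta = 3086 / 4351.64 = 0.7092
(t/eta)^beta = 0.7092^2.2012 = 0.4693
R(t) = exp(-0.4693)
R(t) = 0.6254

0.6254


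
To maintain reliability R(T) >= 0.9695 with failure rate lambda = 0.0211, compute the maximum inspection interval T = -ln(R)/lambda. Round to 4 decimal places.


R_target = 0.9695
lambda = 0.0211
-ln(0.9695) = 0.031
T = 0.031 / 0.0211
T = 1.468

1.468


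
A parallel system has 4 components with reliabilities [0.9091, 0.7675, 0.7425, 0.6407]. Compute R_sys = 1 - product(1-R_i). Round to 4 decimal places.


Components: [0.9091, 0.7675, 0.7425, 0.6407]
(1 - 0.9091) = 0.0909, running product = 0.0909
(1 - 0.7675) = 0.2325, running product = 0.0211
(1 - 0.7425) = 0.2575, running product = 0.0054
(1 - 0.6407) = 0.3593, running product = 0.002
Product of (1-R_i) = 0.002
R_sys = 1 - 0.002 = 0.998

0.998


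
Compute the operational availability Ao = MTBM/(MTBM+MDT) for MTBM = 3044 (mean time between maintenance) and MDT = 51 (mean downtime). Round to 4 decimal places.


MTBM = 3044
MDT = 51
MTBM + MDT = 3095
Ao = 3044 / 3095
Ao = 0.9835

0.9835


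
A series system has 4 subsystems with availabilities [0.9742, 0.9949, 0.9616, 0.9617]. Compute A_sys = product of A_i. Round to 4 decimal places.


Subsystems: [0.9742, 0.9949, 0.9616, 0.9617]
After subsystem 1 (A=0.9742): product = 0.9742
After subsystem 2 (A=0.9949): product = 0.9692
After subsystem 3 (A=0.9616): product = 0.932
After subsystem 4 (A=0.9617): product = 0.8963
A_sys = 0.8963

0.8963


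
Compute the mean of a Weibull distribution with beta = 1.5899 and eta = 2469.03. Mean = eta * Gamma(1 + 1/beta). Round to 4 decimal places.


beta = 1.5899, eta = 2469.03
1/beta = 0.629
1 + 1/beta = 1.629
Gamma(1.629) = 0.8971
Mean = 2469.03 * 0.8971
Mean = 2214.9784

2214.9784


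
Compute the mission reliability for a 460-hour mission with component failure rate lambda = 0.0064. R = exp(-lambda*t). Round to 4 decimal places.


lambda = 0.0064
mission_time = 460
lambda * t = 0.0064 * 460 = 2.944
R = exp(-2.944)
R = 0.0527

0.0527


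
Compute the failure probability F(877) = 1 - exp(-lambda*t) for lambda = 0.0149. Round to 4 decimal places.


lambda = 0.0149, t = 877
lambda * t = 13.0673
exp(-13.0673) = 0.0
F(t) = 1 - 0.0
F(t) = 1.0

1.0


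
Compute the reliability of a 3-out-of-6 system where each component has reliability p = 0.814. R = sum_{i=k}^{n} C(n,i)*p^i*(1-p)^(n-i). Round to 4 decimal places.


k = 3, n = 6, p = 0.814
i=3: C(6,3)=20 * 0.814^3 * 0.186^3 = 0.0694
i=4: C(6,4)=15 * 0.814^4 * 0.186^2 = 0.2278
i=5: C(6,5)=6 * 0.814^5 * 0.186^1 = 0.3988
i=6: C(6,6)=1 * 0.814^6 * 0.186^0 = 0.2909
R = sum of terms = 0.987

0.987


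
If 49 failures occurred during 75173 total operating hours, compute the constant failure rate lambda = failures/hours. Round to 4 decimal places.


failures = 49
total_hours = 75173
lambda = 49 / 75173
lambda = 0.0007

0.0007


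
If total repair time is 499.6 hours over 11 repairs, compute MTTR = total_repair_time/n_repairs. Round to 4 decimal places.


total_repair_time = 499.6
n_repairs = 11
MTTR = 499.6 / 11
MTTR = 45.4182

45.4182


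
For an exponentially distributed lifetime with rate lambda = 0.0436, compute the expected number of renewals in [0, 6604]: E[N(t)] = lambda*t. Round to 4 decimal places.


lambda = 0.0436
t = 6604
E[N(t)] = lambda * t
E[N(t)] = 0.0436 * 6604
E[N(t)] = 287.9344

287.9344


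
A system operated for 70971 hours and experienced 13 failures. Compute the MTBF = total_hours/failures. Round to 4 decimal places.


total_hours = 70971
failures = 13
MTBF = 70971 / 13
MTBF = 5459.3077

5459.3077


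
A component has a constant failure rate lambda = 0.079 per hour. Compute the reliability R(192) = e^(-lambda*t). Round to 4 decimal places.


lambda = 0.079
t = 192
lambda * t = 15.168
R(t) = e^(-15.168)
R(t) = 0.0

0.0


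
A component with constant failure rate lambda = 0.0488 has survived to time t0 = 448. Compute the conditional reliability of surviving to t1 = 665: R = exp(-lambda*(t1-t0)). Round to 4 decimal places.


lambda = 0.0488
t0 = 448, t1 = 665
t1 - t0 = 217
lambda * (t1-t0) = 0.0488 * 217 = 10.5896
R = exp(-10.5896)
R = 0.0

0.0


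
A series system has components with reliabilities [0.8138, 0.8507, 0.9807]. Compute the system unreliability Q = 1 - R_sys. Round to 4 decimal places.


Components: [0.8138, 0.8507, 0.9807]
After component 1: product = 0.8138
After component 2: product = 0.6923
After component 3: product = 0.6789
R_sys = 0.6789
Q = 1 - 0.6789 = 0.3211

0.3211


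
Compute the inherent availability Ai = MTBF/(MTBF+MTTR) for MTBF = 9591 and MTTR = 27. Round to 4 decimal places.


MTBF = 9591
MTTR = 27
MTBF + MTTR = 9618
Ai = 9591 / 9618
Ai = 0.9972

0.9972


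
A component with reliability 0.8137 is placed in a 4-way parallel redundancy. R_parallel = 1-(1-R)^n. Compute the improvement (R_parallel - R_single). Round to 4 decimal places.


R_single = 0.8137, n = 4
1 - R_single = 0.1863
(1 - R_single)^n = 0.1863^4 = 0.0012
R_parallel = 1 - 0.0012 = 0.9988
Improvement = 0.9988 - 0.8137
Improvement = 0.1851

0.1851


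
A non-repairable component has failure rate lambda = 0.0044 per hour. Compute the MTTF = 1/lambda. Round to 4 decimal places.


lambda = 0.0044
MTTF = 1 / 0.0044
MTTF = 227.2727

227.2727


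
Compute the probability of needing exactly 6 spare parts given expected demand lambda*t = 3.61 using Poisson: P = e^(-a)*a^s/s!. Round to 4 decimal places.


a = 3.61, s = 6
e^(-a) = e^(-3.61) = 0.0271
a^s = 3.61^6 = 2213.3149
s! = 720
P = 0.0271 * 2213.3149 / 720
P = 0.0832

0.0832


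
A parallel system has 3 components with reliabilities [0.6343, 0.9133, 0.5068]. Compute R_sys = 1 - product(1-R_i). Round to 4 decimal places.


Components: [0.6343, 0.9133, 0.5068]
(1 - 0.6343) = 0.3657, running product = 0.3657
(1 - 0.9133) = 0.0867, running product = 0.0317
(1 - 0.5068) = 0.4932, running product = 0.0156
Product of (1-R_i) = 0.0156
R_sys = 1 - 0.0156 = 0.9844

0.9844


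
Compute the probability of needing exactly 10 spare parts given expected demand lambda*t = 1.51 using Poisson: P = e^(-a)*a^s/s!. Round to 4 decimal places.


a = 1.51, s = 10
e^(-a) = e^(-1.51) = 0.2209
a^s = 1.51^10 = 61.6268
s! = 3628800
P = 0.2209 * 61.6268 / 3628800
P = 0.0

0.0


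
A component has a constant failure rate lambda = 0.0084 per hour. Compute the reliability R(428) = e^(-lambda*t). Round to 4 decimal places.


lambda = 0.0084
t = 428
lambda * t = 3.5952
R(t) = e^(-3.5952)
R(t) = 0.0275

0.0275


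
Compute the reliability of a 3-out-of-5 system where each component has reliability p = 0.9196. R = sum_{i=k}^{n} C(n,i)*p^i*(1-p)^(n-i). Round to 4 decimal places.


k = 3, n = 5, p = 0.9196
i=3: C(5,3)=10 * 0.9196^3 * 0.0804^2 = 0.0503
i=4: C(5,4)=5 * 0.9196^4 * 0.0804^1 = 0.2875
i=5: C(5,5)=1 * 0.9196^5 * 0.0804^0 = 0.6576
R = sum of terms = 0.9954

0.9954


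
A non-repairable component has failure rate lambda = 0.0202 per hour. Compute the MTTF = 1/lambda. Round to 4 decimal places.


lambda = 0.0202
MTTF = 1 / 0.0202
MTTF = 49.505

49.505


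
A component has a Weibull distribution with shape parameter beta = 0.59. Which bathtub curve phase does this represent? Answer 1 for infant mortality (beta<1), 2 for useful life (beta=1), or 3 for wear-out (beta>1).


beta = 0.59
Compare beta to 1:
beta < 1 => infant mortality (phase 1)
beta = 1 => useful life (phase 2)
beta > 1 => wear-out (phase 3)
Since beta = 0.59, this is infant mortality (decreasing failure rate)
Phase = 1

1


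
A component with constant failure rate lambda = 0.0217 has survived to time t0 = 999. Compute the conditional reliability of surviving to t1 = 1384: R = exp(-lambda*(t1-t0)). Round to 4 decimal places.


lambda = 0.0217
t0 = 999, t1 = 1384
t1 - t0 = 385
lambda * (t1-t0) = 0.0217 * 385 = 8.3545
R = exp(-8.3545)
R = 0.0002

0.0002


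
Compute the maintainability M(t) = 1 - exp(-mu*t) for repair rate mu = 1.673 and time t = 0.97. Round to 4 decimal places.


mu = 1.673, t = 0.97
mu * t = 1.673 * 0.97 = 1.6228
exp(-1.6228) = 0.1973
M(t) = 1 - 0.1973
M(t) = 0.8027

0.8027


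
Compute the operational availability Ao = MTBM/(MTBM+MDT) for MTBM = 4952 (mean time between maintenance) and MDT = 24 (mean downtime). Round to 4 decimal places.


MTBM = 4952
MDT = 24
MTBM + MDT = 4976
Ao = 4952 / 4976
Ao = 0.9952

0.9952


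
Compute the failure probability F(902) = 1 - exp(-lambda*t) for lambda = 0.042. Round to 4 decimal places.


lambda = 0.042, t = 902
lambda * t = 37.884
exp(-37.884) = 0.0
F(t) = 1 - 0.0
F(t) = 1.0

1.0


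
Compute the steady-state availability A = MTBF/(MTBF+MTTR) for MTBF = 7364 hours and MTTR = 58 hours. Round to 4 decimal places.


MTBF = 7364
MTTR = 58
MTBF + MTTR = 7422
A = 7364 / 7422
A = 0.9922

0.9922


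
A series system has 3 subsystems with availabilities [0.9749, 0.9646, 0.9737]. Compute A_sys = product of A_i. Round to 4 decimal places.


Subsystems: [0.9749, 0.9646, 0.9737]
After subsystem 1 (A=0.9749): product = 0.9749
After subsystem 2 (A=0.9646): product = 0.9404
After subsystem 3 (A=0.9737): product = 0.9157
A_sys = 0.9157

0.9157


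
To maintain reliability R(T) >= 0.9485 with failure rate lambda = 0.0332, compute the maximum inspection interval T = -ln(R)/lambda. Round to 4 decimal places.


R_target = 0.9485
lambda = 0.0332
-ln(0.9485) = 0.0529
T = 0.0529 / 0.0332
T = 1.5926

1.5926


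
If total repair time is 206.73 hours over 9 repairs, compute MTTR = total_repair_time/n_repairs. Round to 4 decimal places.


total_repair_time = 206.73
n_repairs = 9
MTTR = 206.73 / 9
MTTR = 22.97

22.97


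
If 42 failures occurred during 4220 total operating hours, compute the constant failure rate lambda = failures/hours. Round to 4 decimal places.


failures = 42
total_hours = 4220
lambda = 42 / 4220
lambda = 0.01

0.01


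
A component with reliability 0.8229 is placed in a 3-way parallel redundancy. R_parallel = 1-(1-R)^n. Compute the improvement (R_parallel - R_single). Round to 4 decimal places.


R_single = 0.8229, n = 3
1 - R_single = 0.1771
(1 - R_single)^n = 0.1771^3 = 0.0056
R_parallel = 1 - 0.0056 = 0.9944
Improvement = 0.9944 - 0.8229
Improvement = 0.1715

0.1715


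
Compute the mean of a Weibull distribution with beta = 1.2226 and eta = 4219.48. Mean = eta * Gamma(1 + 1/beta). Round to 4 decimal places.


beta = 1.2226, eta = 4219.48
1/beta = 0.8179
1 + 1/beta = 1.8179
Gamma(1.8179) = 0.9363
Mean = 4219.48 * 0.9363
Mean = 3950.5531

3950.5531


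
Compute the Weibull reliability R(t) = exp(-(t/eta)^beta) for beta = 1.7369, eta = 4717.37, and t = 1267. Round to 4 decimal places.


beta = 1.7369, eta = 4717.37, t = 1267
t/eta = 1267 / 4717.37 = 0.2686
(t/eta)^beta = 0.2686^1.7369 = 0.1019
R(t) = exp(-0.1019)
R(t) = 0.9031

0.9031


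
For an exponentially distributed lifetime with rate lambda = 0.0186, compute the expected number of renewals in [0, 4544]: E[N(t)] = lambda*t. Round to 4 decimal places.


lambda = 0.0186
t = 4544
E[N(t)] = lambda * t
E[N(t)] = 0.0186 * 4544
E[N(t)] = 84.5184

84.5184


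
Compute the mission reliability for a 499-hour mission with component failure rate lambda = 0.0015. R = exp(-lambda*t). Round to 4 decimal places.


lambda = 0.0015
mission_time = 499
lambda * t = 0.0015 * 499 = 0.7485
R = exp(-0.7485)
R = 0.4731

0.4731


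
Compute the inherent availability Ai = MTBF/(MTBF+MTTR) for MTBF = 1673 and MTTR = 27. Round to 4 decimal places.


MTBF = 1673
MTTR = 27
MTBF + MTTR = 1700
Ai = 1673 / 1700
Ai = 0.9841

0.9841


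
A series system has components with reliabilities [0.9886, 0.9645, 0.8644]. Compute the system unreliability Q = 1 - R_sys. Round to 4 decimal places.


Components: [0.9886, 0.9645, 0.8644]
After component 1: product = 0.9886
After component 2: product = 0.9535
After component 3: product = 0.8242
R_sys = 0.8242
Q = 1 - 0.8242 = 0.1758

0.1758


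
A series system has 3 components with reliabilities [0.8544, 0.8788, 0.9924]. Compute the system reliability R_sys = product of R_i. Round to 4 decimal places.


Components: [0.8544, 0.8788, 0.9924]
After component 1 (R=0.8544): product = 0.8544
After component 2 (R=0.8788): product = 0.7508
After component 3 (R=0.9924): product = 0.7451
R_sys = 0.7451

0.7451


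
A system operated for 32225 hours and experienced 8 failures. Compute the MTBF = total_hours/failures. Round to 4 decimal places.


total_hours = 32225
failures = 8
MTBF = 32225 / 8
MTBF = 4028.125

4028.125


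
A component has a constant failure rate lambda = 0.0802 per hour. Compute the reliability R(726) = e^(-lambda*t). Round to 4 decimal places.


lambda = 0.0802
t = 726
lambda * t = 58.2252
R(t) = e^(-58.2252)
R(t) = 0.0

0.0


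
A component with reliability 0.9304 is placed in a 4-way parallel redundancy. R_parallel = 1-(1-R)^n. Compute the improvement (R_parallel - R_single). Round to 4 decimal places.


R_single = 0.9304, n = 4
1 - R_single = 0.0696
(1 - R_single)^n = 0.0696^4 = 0.0
R_parallel = 1 - 0.0 = 1.0
Improvement = 1.0 - 0.9304
Improvement = 0.0696

0.0696


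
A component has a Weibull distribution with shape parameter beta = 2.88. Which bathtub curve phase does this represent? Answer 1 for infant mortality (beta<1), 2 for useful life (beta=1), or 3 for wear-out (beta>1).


beta = 2.88
Compare beta to 1:
beta < 1 => infant mortality (phase 1)
beta = 1 => useful life (phase 2)
beta > 1 => wear-out (phase 3)
Since beta = 2.88, this is wear-out (increasing failure rate)
Phase = 3

3


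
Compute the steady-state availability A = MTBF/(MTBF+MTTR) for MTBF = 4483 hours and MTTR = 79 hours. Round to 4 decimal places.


MTBF = 4483
MTTR = 79
MTBF + MTTR = 4562
A = 4483 / 4562
A = 0.9827

0.9827


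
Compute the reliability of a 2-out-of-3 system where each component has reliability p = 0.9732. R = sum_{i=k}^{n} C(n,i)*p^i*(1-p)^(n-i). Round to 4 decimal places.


k = 2, n = 3, p = 0.9732
i=2: C(3,2)=3 * 0.9732^2 * 0.0268^1 = 0.0761
i=3: C(3,3)=1 * 0.9732^3 * 0.0268^0 = 0.9217
R = sum of terms = 0.9979

0.9979


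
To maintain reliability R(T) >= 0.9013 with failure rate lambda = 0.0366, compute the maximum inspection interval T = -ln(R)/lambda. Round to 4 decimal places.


R_target = 0.9013
lambda = 0.0366
-ln(0.9013) = 0.1039
T = 0.1039 / 0.0366
T = 2.8393

2.8393


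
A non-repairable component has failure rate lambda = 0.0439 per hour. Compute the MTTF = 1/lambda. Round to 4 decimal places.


lambda = 0.0439
MTTF = 1 / 0.0439
MTTF = 22.779

22.779


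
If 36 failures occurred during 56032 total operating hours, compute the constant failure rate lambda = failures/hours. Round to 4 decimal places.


failures = 36
total_hours = 56032
lambda = 36 / 56032
lambda = 0.0006

0.0006


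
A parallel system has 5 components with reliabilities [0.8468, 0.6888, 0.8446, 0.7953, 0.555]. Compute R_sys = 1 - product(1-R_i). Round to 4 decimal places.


Components: [0.8468, 0.6888, 0.8446, 0.7953, 0.555]
(1 - 0.8468) = 0.1532, running product = 0.1532
(1 - 0.6888) = 0.3112, running product = 0.0477
(1 - 0.8446) = 0.1554, running product = 0.0074
(1 - 0.7953) = 0.2047, running product = 0.0015
(1 - 0.555) = 0.445, running product = 0.0007
Product of (1-R_i) = 0.0007
R_sys = 1 - 0.0007 = 0.9993

0.9993


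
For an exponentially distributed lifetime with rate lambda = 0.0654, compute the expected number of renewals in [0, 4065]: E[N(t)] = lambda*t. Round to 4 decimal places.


lambda = 0.0654
t = 4065
E[N(t)] = lambda * t
E[N(t)] = 0.0654 * 4065
E[N(t)] = 265.851

265.851


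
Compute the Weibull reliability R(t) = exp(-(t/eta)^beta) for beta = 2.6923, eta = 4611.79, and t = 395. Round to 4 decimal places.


beta = 2.6923, eta = 4611.79, t = 395
t/eta = 395 / 4611.79 = 0.0857
(t/eta)^beta = 0.0857^2.6923 = 0.0013
R(t) = exp(-0.0013)
R(t) = 0.9987

0.9987


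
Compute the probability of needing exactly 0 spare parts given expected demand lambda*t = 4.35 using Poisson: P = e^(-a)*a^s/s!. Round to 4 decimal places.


a = 4.35, s = 0
e^(-a) = e^(-4.35) = 0.0129
a^s = 4.35^0 = 1.0
s! = 1
P = 0.0129 * 1.0 / 1
P = 0.0129

0.0129


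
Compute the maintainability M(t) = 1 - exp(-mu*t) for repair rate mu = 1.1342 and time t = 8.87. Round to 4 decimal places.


mu = 1.1342, t = 8.87
mu * t = 1.1342 * 8.87 = 10.0604
exp(-10.0604) = 0.0
M(t) = 1 - 0.0
M(t) = 1.0

1.0


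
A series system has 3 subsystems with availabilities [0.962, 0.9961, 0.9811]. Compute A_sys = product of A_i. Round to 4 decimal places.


Subsystems: [0.962, 0.9961, 0.9811]
After subsystem 1 (A=0.962): product = 0.962
After subsystem 2 (A=0.9961): product = 0.9582
After subsystem 3 (A=0.9811): product = 0.9401
A_sys = 0.9401

0.9401


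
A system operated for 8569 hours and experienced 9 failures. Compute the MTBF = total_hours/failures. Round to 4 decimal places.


total_hours = 8569
failures = 9
MTBF = 8569 / 9
MTBF = 952.1111

952.1111


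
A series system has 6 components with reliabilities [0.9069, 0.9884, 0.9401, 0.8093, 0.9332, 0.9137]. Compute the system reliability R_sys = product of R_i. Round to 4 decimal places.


Components: [0.9069, 0.9884, 0.9401, 0.8093, 0.9332, 0.9137]
After component 1 (R=0.9069): product = 0.9069
After component 2 (R=0.9884): product = 0.8964
After component 3 (R=0.9401): product = 0.8427
After component 4 (R=0.8093): product = 0.682
After component 5 (R=0.9332): product = 0.6364
After component 6 (R=0.9137): product = 0.5815
R_sys = 0.5815

0.5815


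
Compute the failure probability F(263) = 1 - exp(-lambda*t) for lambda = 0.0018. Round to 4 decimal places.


lambda = 0.0018, t = 263
lambda * t = 0.4734
exp(-0.4734) = 0.6229
F(t) = 1 - 0.6229
F(t) = 0.3771

0.3771


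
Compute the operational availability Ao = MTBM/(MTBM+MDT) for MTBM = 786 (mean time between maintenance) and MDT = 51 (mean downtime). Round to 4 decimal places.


MTBM = 786
MDT = 51
MTBM + MDT = 837
Ao = 786 / 837
Ao = 0.9391

0.9391


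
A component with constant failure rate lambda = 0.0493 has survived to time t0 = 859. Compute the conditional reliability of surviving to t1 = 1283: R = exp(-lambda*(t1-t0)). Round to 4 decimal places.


lambda = 0.0493
t0 = 859, t1 = 1283
t1 - t0 = 424
lambda * (t1-t0) = 0.0493 * 424 = 20.9032
R = exp(-20.9032)
R = 0.0

0.0


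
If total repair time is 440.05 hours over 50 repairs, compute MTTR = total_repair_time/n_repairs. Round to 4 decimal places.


total_repair_time = 440.05
n_repairs = 50
MTTR = 440.05 / 50
MTTR = 8.801

8.801


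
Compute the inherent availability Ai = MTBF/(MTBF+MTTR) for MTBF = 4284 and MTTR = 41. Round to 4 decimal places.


MTBF = 4284
MTTR = 41
MTBF + MTTR = 4325
Ai = 4284 / 4325
Ai = 0.9905

0.9905


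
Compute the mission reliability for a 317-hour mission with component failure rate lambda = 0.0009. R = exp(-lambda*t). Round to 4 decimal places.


lambda = 0.0009
mission_time = 317
lambda * t = 0.0009 * 317 = 0.2853
R = exp(-0.2853)
R = 0.7518

0.7518


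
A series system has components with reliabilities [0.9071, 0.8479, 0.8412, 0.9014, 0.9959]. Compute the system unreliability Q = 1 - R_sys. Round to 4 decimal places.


Components: [0.9071, 0.8479, 0.8412, 0.9014, 0.9959]
After component 1: product = 0.9071
After component 2: product = 0.7691
After component 3: product = 0.647
After component 4: product = 0.5832
After component 5: product = 0.5808
R_sys = 0.5808
Q = 1 - 0.5808 = 0.4192

0.4192


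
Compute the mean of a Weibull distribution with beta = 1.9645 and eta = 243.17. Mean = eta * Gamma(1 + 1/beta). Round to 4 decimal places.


beta = 1.9645, eta = 243.17
1/beta = 0.509
1 + 1/beta = 1.509
Gamma(1.509) = 0.8866
Mean = 243.17 * 0.8866
Mean = 215.5831

215.5831


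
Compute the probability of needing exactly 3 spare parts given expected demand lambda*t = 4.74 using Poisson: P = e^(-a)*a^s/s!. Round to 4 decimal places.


a = 4.74, s = 3
e^(-a) = e^(-4.74) = 0.0087
a^s = 4.74^3 = 106.4964
s! = 6
P = 0.0087 * 106.4964 / 6
P = 0.1551

0.1551


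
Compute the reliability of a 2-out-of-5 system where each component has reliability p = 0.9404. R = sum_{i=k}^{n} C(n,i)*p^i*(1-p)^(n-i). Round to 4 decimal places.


k = 2, n = 5, p = 0.9404
i=2: C(5,2)=10 * 0.9404^2 * 0.0596^3 = 0.0019
i=3: C(5,3)=10 * 0.9404^3 * 0.0596^2 = 0.0295
i=4: C(5,4)=5 * 0.9404^4 * 0.0596^1 = 0.2331
i=5: C(5,5)=1 * 0.9404^5 * 0.0596^0 = 0.7355
R = sum of terms = 0.9999

0.9999


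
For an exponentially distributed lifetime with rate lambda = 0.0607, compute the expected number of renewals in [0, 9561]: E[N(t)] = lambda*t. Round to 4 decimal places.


lambda = 0.0607
t = 9561
E[N(t)] = lambda * t
E[N(t)] = 0.0607 * 9561
E[N(t)] = 580.3527

580.3527


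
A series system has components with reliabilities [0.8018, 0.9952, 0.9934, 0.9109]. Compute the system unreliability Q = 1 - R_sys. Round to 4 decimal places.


Components: [0.8018, 0.9952, 0.9934, 0.9109]
After component 1: product = 0.8018
After component 2: product = 0.798
After component 3: product = 0.7927
After component 4: product = 0.7221
R_sys = 0.7221
Q = 1 - 0.7221 = 0.2779

0.2779


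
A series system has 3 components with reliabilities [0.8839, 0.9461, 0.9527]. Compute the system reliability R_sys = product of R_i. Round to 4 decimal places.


Components: [0.8839, 0.9461, 0.9527]
After component 1 (R=0.8839): product = 0.8839
After component 2 (R=0.9461): product = 0.8363
After component 3 (R=0.9527): product = 0.7967
R_sys = 0.7967

0.7967


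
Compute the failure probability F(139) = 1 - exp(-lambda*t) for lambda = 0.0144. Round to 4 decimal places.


lambda = 0.0144, t = 139
lambda * t = 2.0016
exp(-2.0016) = 0.1351
F(t) = 1 - 0.1351
F(t) = 0.8649

0.8649


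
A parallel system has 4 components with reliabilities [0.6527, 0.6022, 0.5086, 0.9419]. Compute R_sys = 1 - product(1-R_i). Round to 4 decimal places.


Components: [0.6527, 0.6022, 0.5086, 0.9419]
(1 - 0.6527) = 0.3473, running product = 0.3473
(1 - 0.6022) = 0.3978, running product = 0.1382
(1 - 0.5086) = 0.4914, running product = 0.0679
(1 - 0.9419) = 0.0581, running product = 0.0039
Product of (1-R_i) = 0.0039
R_sys = 1 - 0.0039 = 0.9961

0.9961


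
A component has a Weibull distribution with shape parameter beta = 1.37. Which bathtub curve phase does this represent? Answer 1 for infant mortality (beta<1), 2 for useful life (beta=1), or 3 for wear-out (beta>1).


beta = 1.37
Compare beta to 1:
beta < 1 => infant mortality (phase 1)
beta = 1 => useful life (phase 2)
beta > 1 => wear-out (phase 3)
Since beta = 1.37, this is wear-out (increasing failure rate)
Phase = 3

3


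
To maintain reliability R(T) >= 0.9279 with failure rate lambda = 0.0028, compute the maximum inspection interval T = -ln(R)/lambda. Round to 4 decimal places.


R_target = 0.9279
lambda = 0.0028
-ln(0.9279) = 0.0748
T = 0.0748 / 0.0028
T = 26.7255

26.7255


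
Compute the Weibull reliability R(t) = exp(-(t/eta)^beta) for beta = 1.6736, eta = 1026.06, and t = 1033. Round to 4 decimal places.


beta = 1.6736, eta = 1026.06, t = 1033
t/eta = 1033 / 1026.06 = 1.0068
(t/eta)^beta = 1.0068^1.6736 = 1.0113
R(t) = exp(-1.0113)
R(t) = 0.3637

0.3637


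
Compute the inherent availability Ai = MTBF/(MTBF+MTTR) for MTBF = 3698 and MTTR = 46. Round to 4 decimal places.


MTBF = 3698
MTTR = 46
MTBF + MTTR = 3744
Ai = 3698 / 3744
Ai = 0.9877

0.9877


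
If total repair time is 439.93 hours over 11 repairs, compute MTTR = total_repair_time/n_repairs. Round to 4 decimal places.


total_repair_time = 439.93
n_repairs = 11
MTTR = 439.93 / 11
MTTR = 39.9936

39.9936


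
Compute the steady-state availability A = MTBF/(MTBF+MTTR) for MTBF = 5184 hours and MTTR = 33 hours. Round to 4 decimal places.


MTBF = 5184
MTTR = 33
MTBF + MTTR = 5217
A = 5184 / 5217
A = 0.9937

0.9937


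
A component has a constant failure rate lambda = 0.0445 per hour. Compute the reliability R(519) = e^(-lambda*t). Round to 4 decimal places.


lambda = 0.0445
t = 519
lambda * t = 23.0955
R(t) = e^(-23.0955)
R(t) = 0.0

0.0


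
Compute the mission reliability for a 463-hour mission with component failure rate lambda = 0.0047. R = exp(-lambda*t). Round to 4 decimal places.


lambda = 0.0047
mission_time = 463
lambda * t = 0.0047 * 463 = 2.1761
R = exp(-2.1761)
R = 0.1135

0.1135


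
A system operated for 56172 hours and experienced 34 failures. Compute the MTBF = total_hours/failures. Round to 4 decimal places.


total_hours = 56172
failures = 34
MTBF = 56172 / 34
MTBF = 1652.1176

1652.1176


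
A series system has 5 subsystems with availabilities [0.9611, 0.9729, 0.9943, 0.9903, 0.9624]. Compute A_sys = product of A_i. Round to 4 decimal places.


Subsystems: [0.9611, 0.9729, 0.9943, 0.9903, 0.9624]
After subsystem 1 (A=0.9611): product = 0.9611
After subsystem 2 (A=0.9729): product = 0.9351
After subsystem 3 (A=0.9943): product = 0.9297
After subsystem 4 (A=0.9903): product = 0.9207
After subsystem 5 (A=0.9624): product = 0.8861
A_sys = 0.8861

0.8861


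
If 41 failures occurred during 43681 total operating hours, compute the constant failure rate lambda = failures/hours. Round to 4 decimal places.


failures = 41
total_hours = 43681
lambda = 41 / 43681
lambda = 0.0009

0.0009


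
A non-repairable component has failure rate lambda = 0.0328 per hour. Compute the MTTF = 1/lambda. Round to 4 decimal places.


lambda = 0.0328
MTTF = 1 / 0.0328
MTTF = 30.4878

30.4878


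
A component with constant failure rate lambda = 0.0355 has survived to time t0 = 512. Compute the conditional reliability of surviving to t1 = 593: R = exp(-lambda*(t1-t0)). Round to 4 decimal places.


lambda = 0.0355
t0 = 512, t1 = 593
t1 - t0 = 81
lambda * (t1-t0) = 0.0355 * 81 = 2.8755
R = exp(-2.8755)
R = 0.0564

0.0564


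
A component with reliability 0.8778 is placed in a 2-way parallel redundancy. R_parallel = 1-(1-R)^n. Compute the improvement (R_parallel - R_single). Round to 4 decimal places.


R_single = 0.8778, n = 2
1 - R_single = 0.1222
(1 - R_single)^n = 0.1222^2 = 0.0149
R_parallel = 1 - 0.0149 = 0.9851
Improvement = 0.9851 - 0.8778
Improvement = 0.1073

0.1073


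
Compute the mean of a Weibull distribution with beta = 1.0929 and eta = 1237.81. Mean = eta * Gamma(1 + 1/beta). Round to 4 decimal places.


beta = 1.0929, eta = 1237.81
1/beta = 0.915
1 + 1/beta = 1.915
Gamma(1.915) = 0.967
Mean = 1237.81 * 0.967
Mean = 1196.9518

1196.9518


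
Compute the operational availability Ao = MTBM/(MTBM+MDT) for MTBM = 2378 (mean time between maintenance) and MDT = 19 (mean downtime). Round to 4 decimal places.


MTBM = 2378
MDT = 19
MTBM + MDT = 2397
Ao = 2378 / 2397
Ao = 0.9921

0.9921


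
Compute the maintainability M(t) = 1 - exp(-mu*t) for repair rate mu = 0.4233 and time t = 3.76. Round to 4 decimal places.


mu = 0.4233, t = 3.76
mu * t = 0.4233 * 3.76 = 1.5916
exp(-1.5916) = 0.2036
M(t) = 1 - 0.2036
M(t) = 0.7964

0.7964


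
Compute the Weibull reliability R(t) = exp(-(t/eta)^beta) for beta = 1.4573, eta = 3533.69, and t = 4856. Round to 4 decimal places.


beta = 1.4573, eta = 3533.69, t = 4856
t/eta = 4856 / 3533.69 = 1.3742
(t/eta)^beta = 1.3742^1.4573 = 1.5892
R(t) = exp(-1.5892)
R(t) = 0.2041

0.2041


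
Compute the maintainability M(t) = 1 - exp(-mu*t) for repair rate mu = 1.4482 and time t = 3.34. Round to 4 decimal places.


mu = 1.4482, t = 3.34
mu * t = 1.4482 * 3.34 = 4.837
exp(-4.837) = 0.0079
M(t) = 1 - 0.0079
M(t) = 0.9921

0.9921


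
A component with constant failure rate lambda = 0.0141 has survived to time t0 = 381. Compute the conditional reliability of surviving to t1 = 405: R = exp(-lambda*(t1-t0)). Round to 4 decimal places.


lambda = 0.0141
t0 = 381, t1 = 405
t1 - t0 = 24
lambda * (t1-t0) = 0.0141 * 24 = 0.3384
R = exp(-0.3384)
R = 0.7129

0.7129


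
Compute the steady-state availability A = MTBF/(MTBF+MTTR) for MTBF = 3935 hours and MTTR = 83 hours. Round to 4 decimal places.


MTBF = 3935
MTTR = 83
MTBF + MTTR = 4018
A = 3935 / 4018
A = 0.9793

0.9793


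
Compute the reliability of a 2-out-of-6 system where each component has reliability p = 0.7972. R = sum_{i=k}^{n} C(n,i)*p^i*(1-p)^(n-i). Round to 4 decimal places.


k = 2, n = 6, p = 0.7972
i=2: C(6,2)=15 * 0.7972^2 * 0.2028^4 = 0.0161
i=3: C(6,3)=20 * 0.7972^3 * 0.2028^3 = 0.0845
i=4: C(6,4)=15 * 0.7972^4 * 0.2028^2 = 0.2492
i=5: C(6,5)=6 * 0.7972^5 * 0.2028^1 = 0.3918
i=6: C(6,6)=1 * 0.7972^6 * 0.2028^0 = 0.2567
R = sum of terms = 0.9983

0.9983


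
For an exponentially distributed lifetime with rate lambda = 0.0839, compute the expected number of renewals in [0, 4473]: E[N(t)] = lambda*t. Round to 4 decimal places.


lambda = 0.0839
t = 4473
E[N(t)] = lambda * t
E[N(t)] = 0.0839 * 4473
E[N(t)] = 375.2847

375.2847


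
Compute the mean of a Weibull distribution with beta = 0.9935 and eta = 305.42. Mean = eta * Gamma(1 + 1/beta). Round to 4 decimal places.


beta = 0.9935, eta = 305.42
1/beta = 1.0065
1 + 1/beta = 2.0065
Gamma(2.0065) = 1.0028
Mean = 305.42 * 1.0028
Mean = 306.2702

306.2702


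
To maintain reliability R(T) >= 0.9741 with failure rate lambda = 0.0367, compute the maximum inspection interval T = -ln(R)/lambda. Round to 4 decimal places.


R_target = 0.9741
lambda = 0.0367
-ln(0.9741) = 0.0262
T = 0.0262 / 0.0367
T = 0.715

0.715


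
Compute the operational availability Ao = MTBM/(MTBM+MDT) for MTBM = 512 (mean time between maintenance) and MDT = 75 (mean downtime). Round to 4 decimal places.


MTBM = 512
MDT = 75
MTBM + MDT = 587
Ao = 512 / 587
Ao = 0.8722

0.8722


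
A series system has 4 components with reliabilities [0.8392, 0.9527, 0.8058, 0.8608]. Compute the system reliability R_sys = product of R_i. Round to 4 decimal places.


Components: [0.8392, 0.9527, 0.8058, 0.8608]
After component 1 (R=0.8392): product = 0.8392
After component 2 (R=0.9527): product = 0.7995
After component 3 (R=0.8058): product = 0.6442
After component 4 (R=0.8608): product = 0.5546
R_sys = 0.5546

0.5546


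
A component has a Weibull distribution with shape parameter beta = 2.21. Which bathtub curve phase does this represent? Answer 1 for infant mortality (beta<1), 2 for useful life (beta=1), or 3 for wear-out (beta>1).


beta = 2.21
Compare beta to 1:
beta < 1 => infant mortality (phase 1)
beta = 1 => useful life (phase 2)
beta > 1 => wear-out (phase 3)
Since beta = 2.21, this is wear-out (increasing failure rate)
Phase = 3

3


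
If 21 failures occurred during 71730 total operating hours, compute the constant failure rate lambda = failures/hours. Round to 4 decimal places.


failures = 21
total_hours = 71730
lambda = 21 / 71730
lambda = 0.0003

0.0003


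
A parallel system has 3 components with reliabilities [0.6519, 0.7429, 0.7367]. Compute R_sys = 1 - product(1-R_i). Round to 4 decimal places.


Components: [0.6519, 0.7429, 0.7367]
(1 - 0.6519) = 0.3481, running product = 0.3481
(1 - 0.7429) = 0.2571, running product = 0.0895
(1 - 0.7367) = 0.2633, running product = 0.0236
Product of (1-R_i) = 0.0236
R_sys = 1 - 0.0236 = 0.9764

0.9764


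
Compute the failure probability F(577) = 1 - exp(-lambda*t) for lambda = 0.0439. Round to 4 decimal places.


lambda = 0.0439, t = 577
lambda * t = 25.3303
exp(-25.3303) = 0.0
F(t) = 1 - 0.0
F(t) = 1.0

1.0


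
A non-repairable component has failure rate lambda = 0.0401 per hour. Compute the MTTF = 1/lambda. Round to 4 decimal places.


lambda = 0.0401
MTTF = 1 / 0.0401
MTTF = 24.9377

24.9377


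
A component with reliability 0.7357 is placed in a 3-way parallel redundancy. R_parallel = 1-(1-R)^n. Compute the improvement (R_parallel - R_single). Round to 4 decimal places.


R_single = 0.7357, n = 3
1 - R_single = 0.2643
(1 - R_single)^n = 0.2643^3 = 0.0185
R_parallel = 1 - 0.0185 = 0.9815
Improvement = 0.9815 - 0.7357
Improvement = 0.2458

0.2458


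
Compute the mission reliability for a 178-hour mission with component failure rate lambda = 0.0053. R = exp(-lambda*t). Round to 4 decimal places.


lambda = 0.0053
mission_time = 178
lambda * t = 0.0053 * 178 = 0.9434
R = exp(-0.9434)
R = 0.3893

0.3893


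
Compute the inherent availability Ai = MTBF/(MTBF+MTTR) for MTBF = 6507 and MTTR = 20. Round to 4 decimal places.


MTBF = 6507
MTTR = 20
MTBF + MTTR = 6527
Ai = 6507 / 6527
Ai = 0.9969

0.9969


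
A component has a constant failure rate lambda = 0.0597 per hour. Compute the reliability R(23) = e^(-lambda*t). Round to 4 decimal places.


lambda = 0.0597
t = 23
lambda * t = 1.3731
R(t) = e^(-1.3731)
R(t) = 0.2533

0.2533


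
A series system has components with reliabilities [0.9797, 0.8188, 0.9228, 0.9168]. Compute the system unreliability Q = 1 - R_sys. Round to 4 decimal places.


Components: [0.9797, 0.8188, 0.9228, 0.9168]
After component 1: product = 0.9797
After component 2: product = 0.8022
After component 3: product = 0.7403
After component 4: product = 0.6787
R_sys = 0.6787
Q = 1 - 0.6787 = 0.3213

0.3213


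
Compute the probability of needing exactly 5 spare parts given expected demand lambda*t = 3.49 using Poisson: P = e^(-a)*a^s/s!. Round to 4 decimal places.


a = 3.49, s = 5
e^(-a) = e^(-3.49) = 0.0305
a^s = 3.49^5 = 517.7584
s! = 120
P = 0.0305 * 517.7584 / 120
P = 0.1316

0.1316


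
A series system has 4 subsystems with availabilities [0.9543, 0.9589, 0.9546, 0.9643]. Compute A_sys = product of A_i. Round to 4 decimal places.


Subsystems: [0.9543, 0.9589, 0.9546, 0.9643]
After subsystem 1 (A=0.9543): product = 0.9543
After subsystem 2 (A=0.9589): product = 0.9151
After subsystem 3 (A=0.9546): product = 0.8735
After subsystem 4 (A=0.9643): product = 0.8423
A_sys = 0.8423

0.8423


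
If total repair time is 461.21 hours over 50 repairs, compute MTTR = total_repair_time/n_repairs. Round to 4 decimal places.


total_repair_time = 461.21
n_repairs = 50
MTTR = 461.21 / 50
MTTR = 9.2242

9.2242


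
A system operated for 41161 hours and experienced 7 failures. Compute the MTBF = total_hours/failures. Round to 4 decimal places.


total_hours = 41161
failures = 7
MTBF = 41161 / 7
MTBF = 5880.1429

5880.1429


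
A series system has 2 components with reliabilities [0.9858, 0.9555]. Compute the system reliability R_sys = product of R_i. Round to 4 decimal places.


Components: [0.9858, 0.9555]
After component 1 (R=0.9858): product = 0.9858
After component 2 (R=0.9555): product = 0.9419
R_sys = 0.9419

0.9419


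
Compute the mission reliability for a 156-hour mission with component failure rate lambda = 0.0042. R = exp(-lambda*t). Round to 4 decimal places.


lambda = 0.0042
mission_time = 156
lambda * t = 0.0042 * 156 = 0.6552
R = exp(-0.6552)
R = 0.5193

0.5193


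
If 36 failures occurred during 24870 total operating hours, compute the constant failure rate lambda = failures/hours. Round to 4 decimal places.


failures = 36
total_hours = 24870
lambda = 36 / 24870
lambda = 0.0014

0.0014


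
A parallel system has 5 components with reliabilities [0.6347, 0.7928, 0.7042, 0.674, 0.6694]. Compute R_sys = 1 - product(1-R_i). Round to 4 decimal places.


Components: [0.6347, 0.7928, 0.7042, 0.674, 0.6694]
(1 - 0.6347) = 0.3653, running product = 0.3653
(1 - 0.7928) = 0.2072, running product = 0.0757
(1 - 0.7042) = 0.2958, running product = 0.0224
(1 - 0.674) = 0.326, running product = 0.0073
(1 - 0.6694) = 0.3306, running product = 0.0024
Product of (1-R_i) = 0.0024
R_sys = 1 - 0.0024 = 0.9976

0.9976
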